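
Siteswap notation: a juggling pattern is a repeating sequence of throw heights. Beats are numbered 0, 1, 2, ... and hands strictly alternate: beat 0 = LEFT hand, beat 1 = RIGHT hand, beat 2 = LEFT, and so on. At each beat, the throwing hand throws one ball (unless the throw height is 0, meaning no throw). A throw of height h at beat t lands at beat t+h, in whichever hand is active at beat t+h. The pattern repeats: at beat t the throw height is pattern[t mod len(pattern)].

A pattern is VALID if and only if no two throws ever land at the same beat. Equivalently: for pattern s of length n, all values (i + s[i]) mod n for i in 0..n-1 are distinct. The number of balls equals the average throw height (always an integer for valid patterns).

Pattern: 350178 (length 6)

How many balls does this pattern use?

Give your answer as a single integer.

Answer: 4

Derivation:
Pattern = [3, 5, 0, 1, 7, 8], length n = 6
  position 0: throw height = 3, running sum = 3
  position 1: throw height = 5, running sum = 8
  position 2: throw height = 0, running sum = 8
  position 3: throw height = 1, running sum = 9
  position 4: throw height = 7, running sum = 16
  position 5: throw height = 8, running sum = 24
Total sum = 24; balls = sum / n = 24 / 6 = 4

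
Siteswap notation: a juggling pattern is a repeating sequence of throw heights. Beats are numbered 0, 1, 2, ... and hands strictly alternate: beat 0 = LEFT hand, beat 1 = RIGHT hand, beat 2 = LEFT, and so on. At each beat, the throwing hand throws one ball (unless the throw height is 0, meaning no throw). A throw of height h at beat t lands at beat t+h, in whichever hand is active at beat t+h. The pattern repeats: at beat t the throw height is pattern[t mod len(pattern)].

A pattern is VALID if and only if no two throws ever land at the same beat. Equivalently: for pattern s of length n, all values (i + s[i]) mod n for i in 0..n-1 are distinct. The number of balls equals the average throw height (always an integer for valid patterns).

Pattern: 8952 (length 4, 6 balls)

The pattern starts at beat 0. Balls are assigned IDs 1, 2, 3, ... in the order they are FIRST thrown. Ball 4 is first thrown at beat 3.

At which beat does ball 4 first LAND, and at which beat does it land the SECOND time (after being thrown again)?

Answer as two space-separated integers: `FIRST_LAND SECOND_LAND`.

Beat 0 (L): throw ball1 h=8 -> lands@8:L; in-air after throw: [b1@8:L]
Beat 1 (R): throw ball2 h=9 -> lands@10:L; in-air after throw: [b1@8:L b2@10:L]
Beat 2 (L): throw ball3 h=5 -> lands@7:R; in-air after throw: [b3@7:R b1@8:L b2@10:L]
Beat 3 (R): throw ball4 h=2 -> lands@5:R; in-air after throw: [b4@5:R b3@7:R b1@8:L b2@10:L]
Beat 4 (L): throw ball5 h=8 -> lands@12:L; in-air after throw: [b4@5:R b3@7:R b1@8:L b2@10:L b5@12:L]
Beat 5 (R): throw ball4 h=9 -> lands@14:L; in-air after throw: [b3@7:R b1@8:L b2@10:L b5@12:L b4@14:L]
Beat 6 (L): throw ball6 h=5 -> lands@11:R; in-air after throw: [b3@7:R b1@8:L b2@10:L b6@11:R b5@12:L b4@14:L]
Beat 7 (R): throw ball3 h=2 -> lands@9:R; in-air after throw: [b1@8:L b3@9:R b2@10:L b6@11:R b5@12:L b4@14:L]
Beat 8 (L): throw ball1 h=8 -> lands@16:L; in-air after throw: [b3@9:R b2@10:L b6@11:R b5@12:L b4@14:L b1@16:L]
Beat 9 (R): throw ball3 h=9 -> lands@18:L; in-air after throw: [b2@10:L b6@11:R b5@12:L b4@14:L b1@16:L b3@18:L]
Beat 10 (L): throw ball2 h=5 -> lands@15:R; in-air after throw: [b6@11:R b5@12:L b4@14:L b2@15:R b1@16:L b3@18:L]
Beat 11 (R): throw ball6 h=2 -> lands@13:R; in-air after throw: [b5@12:L b6@13:R b4@14:L b2@15:R b1@16:L b3@18:L]
Beat 12 (L): throw ball5 h=8 -> lands@20:L; in-air after throw: [b6@13:R b4@14:L b2@15:R b1@16:L b3@18:L b5@20:L]
Beat 13 (R): throw ball6 h=9 -> lands@22:L; in-air after throw: [b4@14:L b2@15:R b1@16:L b3@18:L b5@20:L b6@22:L]
Beat 14 (L): throw ball4 h=5 -> lands@19:R; in-air after throw: [b2@15:R b1@16:L b3@18:L b4@19:R b5@20:L b6@22:L]
Ball 4: thrown@3 h=2 -> first land @5; rethrown@5 h=9 -> second land @14

Answer: 5 14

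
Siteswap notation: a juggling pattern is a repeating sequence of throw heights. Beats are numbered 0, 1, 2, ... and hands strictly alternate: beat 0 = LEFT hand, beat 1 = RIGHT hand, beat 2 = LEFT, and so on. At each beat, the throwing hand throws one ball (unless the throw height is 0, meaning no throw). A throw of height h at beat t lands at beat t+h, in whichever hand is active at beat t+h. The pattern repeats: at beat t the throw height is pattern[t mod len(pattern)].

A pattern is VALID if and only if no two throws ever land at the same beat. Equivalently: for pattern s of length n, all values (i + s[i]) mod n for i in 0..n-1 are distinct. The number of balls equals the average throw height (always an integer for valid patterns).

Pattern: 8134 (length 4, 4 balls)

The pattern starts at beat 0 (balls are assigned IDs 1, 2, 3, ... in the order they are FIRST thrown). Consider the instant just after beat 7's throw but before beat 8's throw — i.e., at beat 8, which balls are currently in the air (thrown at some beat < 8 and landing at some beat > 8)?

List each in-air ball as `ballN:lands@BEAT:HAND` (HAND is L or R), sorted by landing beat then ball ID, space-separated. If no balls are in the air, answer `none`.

Answer: ball2:lands@9:R ball3:lands@11:R ball4:lands@12:L

Derivation:
Beat 0 (L): throw ball1 h=8 -> lands@8:L; in-air after throw: [b1@8:L]
Beat 1 (R): throw ball2 h=1 -> lands@2:L; in-air after throw: [b2@2:L b1@8:L]
Beat 2 (L): throw ball2 h=3 -> lands@5:R; in-air after throw: [b2@5:R b1@8:L]
Beat 3 (R): throw ball3 h=4 -> lands@7:R; in-air after throw: [b2@5:R b3@7:R b1@8:L]
Beat 4 (L): throw ball4 h=8 -> lands@12:L; in-air after throw: [b2@5:R b3@7:R b1@8:L b4@12:L]
Beat 5 (R): throw ball2 h=1 -> lands@6:L; in-air after throw: [b2@6:L b3@7:R b1@8:L b4@12:L]
Beat 6 (L): throw ball2 h=3 -> lands@9:R; in-air after throw: [b3@7:R b1@8:L b2@9:R b4@12:L]
Beat 7 (R): throw ball3 h=4 -> lands@11:R; in-air after throw: [b1@8:L b2@9:R b3@11:R b4@12:L]
Beat 8 (L): throw ball1 h=8 -> lands@16:L; in-air after throw: [b2@9:R b3@11:R b4@12:L b1@16:L]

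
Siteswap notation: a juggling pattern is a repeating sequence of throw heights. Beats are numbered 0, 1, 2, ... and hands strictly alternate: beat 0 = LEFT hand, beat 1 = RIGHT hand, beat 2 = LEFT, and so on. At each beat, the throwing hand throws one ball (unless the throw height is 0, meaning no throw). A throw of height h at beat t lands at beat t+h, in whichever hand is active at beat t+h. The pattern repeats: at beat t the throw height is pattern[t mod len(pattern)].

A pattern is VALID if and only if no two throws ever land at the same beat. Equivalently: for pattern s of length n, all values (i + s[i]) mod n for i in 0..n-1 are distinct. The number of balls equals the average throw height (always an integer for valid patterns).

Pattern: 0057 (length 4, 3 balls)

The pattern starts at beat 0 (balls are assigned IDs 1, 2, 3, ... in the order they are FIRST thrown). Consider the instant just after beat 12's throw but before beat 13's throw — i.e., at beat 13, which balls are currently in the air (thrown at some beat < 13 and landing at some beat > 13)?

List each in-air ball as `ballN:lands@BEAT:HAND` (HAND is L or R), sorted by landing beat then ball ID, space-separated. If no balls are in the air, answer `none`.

Beat 2 (L): throw ball1 h=5 -> lands@7:R; in-air after throw: [b1@7:R]
Beat 3 (R): throw ball2 h=7 -> lands@10:L; in-air after throw: [b1@7:R b2@10:L]
Beat 6 (L): throw ball3 h=5 -> lands@11:R; in-air after throw: [b1@7:R b2@10:L b3@11:R]
Beat 7 (R): throw ball1 h=7 -> lands@14:L; in-air after throw: [b2@10:L b3@11:R b1@14:L]
Beat 10 (L): throw ball2 h=5 -> lands@15:R; in-air after throw: [b3@11:R b1@14:L b2@15:R]
Beat 11 (R): throw ball3 h=7 -> lands@18:L; in-air after throw: [b1@14:L b2@15:R b3@18:L]

Answer: ball1:lands@14:L ball2:lands@15:R ball3:lands@18:L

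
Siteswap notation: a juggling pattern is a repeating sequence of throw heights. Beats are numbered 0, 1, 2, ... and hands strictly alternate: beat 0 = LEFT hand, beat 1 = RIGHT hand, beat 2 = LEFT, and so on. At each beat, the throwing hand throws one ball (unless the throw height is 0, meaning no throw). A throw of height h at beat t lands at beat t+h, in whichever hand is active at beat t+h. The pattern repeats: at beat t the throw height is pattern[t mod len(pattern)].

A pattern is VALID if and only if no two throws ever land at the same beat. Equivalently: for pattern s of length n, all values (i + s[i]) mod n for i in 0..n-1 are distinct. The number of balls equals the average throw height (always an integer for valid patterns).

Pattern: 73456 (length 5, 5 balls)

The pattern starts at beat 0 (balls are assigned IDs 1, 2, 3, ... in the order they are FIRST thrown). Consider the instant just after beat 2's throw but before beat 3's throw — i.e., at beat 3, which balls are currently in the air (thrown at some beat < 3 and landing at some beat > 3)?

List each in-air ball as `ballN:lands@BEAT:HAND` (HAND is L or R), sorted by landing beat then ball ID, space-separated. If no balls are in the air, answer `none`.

Beat 0 (L): throw ball1 h=7 -> lands@7:R; in-air after throw: [b1@7:R]
Beat 1 (R): throw ball2 h=3 -> lands@4:L; in-air after throw: [b2@4:L b1@7:R]
Beat 2 (L): throw ball3 h=4 -> lands@6:L; in-air after throw: [b2@4:L b3@6:L b1@7:R]
Beat 3 (R): throw ball4 h=5 -> lands@8:L; in-air after throw: [b2@4:L b3@6:L b1@7:R b4@8:L]

Answer: ball2:lands@4:L ball3:lands@6:L ball1:lands@7:R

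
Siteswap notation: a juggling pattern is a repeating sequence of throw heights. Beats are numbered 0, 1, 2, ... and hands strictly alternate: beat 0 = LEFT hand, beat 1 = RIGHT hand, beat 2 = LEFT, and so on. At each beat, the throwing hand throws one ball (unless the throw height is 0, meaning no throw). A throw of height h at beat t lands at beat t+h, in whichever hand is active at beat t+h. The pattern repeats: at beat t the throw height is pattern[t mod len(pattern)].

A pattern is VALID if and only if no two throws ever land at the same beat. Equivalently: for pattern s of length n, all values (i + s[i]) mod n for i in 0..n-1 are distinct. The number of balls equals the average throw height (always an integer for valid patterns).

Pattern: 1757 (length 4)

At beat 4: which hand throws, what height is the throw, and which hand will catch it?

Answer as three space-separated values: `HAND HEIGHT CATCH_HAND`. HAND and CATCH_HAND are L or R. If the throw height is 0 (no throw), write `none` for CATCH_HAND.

Answer: L 1 R

Derivation:
Beat 4: 4 mod 2 = 0, so hand = L
Throw height = pattern[4 mod 4] = pattern[0] = 1
Lands at beat 4+1=5, 5 mod 2 = 1, so catch hand = R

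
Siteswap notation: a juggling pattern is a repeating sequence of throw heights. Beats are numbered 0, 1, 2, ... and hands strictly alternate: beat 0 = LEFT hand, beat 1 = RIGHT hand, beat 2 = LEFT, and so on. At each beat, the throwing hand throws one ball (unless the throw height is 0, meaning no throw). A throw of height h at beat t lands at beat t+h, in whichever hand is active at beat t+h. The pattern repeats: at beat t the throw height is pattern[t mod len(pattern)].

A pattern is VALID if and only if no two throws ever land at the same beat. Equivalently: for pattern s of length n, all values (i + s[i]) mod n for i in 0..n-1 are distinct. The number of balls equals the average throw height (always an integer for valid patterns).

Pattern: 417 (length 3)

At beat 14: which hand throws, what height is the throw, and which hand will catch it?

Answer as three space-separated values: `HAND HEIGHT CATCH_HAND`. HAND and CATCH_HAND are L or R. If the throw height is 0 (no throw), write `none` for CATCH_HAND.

Beat 14: 14 mod 2 = 0, so hand = L
Throw height = pattern[14 mod 3] = pattern[2] = 7
Lands at beat 14+7=21, 21 mod 2 = 1, so catch hand = R

Answer: L 7 R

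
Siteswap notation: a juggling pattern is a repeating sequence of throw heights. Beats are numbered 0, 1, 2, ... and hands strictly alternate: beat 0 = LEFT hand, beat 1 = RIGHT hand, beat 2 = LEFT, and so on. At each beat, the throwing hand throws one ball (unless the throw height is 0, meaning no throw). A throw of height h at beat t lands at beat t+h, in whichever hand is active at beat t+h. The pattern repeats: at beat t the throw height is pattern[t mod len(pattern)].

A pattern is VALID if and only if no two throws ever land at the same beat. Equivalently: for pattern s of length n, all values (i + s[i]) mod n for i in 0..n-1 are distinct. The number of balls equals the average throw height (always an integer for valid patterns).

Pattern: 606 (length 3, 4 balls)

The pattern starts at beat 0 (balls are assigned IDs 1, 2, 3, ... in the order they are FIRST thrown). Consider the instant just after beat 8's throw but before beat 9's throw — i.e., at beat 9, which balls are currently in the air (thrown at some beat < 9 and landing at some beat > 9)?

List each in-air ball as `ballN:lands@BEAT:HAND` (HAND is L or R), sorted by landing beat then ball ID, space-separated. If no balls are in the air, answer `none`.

Beat 0 (L): throw ball1 h=6 -> lands@6:L; in-air after throw: [b1@6:L]
Beat 2 (L): throw ball2 h=6 -> lands@8:L; in-air after throw: [b1@6:L b2@8:L]
Beat 3 (R): throw ball3 h=6 -> lands@9:R; in-air after throw: [b1@6:L b2@8:L b3@9:R]
Beat 5 (R): throw ball4 h=6 -> lands@11:R; in-air after throw: [b1@6:L b2@8:L b3@9:R b4@11:R]
Beat 6 (L): throw ball1 h=6 -> lands@12:L; in-air after throw: [b2@8:L b3@9:R b4@11:R b1@12:L]
Beat 8 (L): throw ball2 h=6 -> lands@14:L; in-air after throw: [b3@9:R b4@11:R b1@12:L b2@14:L]
Beat 9 (R): throw ball3 h=6 -> lands@15:R; in-air after throw: [b4@11:R b1@12:L b2@14:L b3@15:R]

Answer: ball4:lands@11:R ball1:lands@12:L ball2:lands@14:L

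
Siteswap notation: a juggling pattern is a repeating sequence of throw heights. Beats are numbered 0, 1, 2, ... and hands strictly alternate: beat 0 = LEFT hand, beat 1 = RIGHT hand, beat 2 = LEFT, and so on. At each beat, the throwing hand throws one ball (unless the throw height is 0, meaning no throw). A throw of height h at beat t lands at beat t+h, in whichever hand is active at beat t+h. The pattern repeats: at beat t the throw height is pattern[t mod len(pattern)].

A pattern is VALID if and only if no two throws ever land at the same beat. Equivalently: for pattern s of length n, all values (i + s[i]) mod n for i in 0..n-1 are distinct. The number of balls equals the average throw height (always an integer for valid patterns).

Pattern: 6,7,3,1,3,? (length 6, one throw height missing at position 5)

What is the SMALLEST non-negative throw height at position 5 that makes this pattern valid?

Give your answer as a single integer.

i=0: (0 + 6) mod 6 = 0
i=1: (1 + 7) mod 6 = 2
i=2: (2 + 3) mod 6 = 5
i=3: (3 + 1) mod 6 = 4
i=4: (4 + 3) mod 6 = 1
i=5: s[i]=? (unknown)
Known residues: [0, 1, 2, 4, 5]; need a permutation of 0..5, so missing residue r = 3
Need (5 + s) mod 6 = 3; smallest s = (3 - 5) mod 6 = 4

Answer: 4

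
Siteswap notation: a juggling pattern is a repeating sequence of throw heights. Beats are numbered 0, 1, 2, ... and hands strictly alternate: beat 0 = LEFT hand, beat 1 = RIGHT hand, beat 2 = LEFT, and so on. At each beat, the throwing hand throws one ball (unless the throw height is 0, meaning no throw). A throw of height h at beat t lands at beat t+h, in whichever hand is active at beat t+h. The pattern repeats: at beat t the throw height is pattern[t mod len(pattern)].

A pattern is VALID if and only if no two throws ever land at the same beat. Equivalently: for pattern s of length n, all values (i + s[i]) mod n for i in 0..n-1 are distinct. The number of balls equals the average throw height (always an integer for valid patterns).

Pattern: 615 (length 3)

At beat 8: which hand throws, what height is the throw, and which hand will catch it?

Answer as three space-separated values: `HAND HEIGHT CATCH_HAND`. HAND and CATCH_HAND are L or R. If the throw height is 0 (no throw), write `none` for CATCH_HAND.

Beat 8: 8 mod 2 = 0, so hand = L
Throw height = pattern[8 mod 3] = pattern[2] = 5
Lands at beat 8+5=13, 13 mod 2 = 1, so catch hand = R

Answer: L 5 R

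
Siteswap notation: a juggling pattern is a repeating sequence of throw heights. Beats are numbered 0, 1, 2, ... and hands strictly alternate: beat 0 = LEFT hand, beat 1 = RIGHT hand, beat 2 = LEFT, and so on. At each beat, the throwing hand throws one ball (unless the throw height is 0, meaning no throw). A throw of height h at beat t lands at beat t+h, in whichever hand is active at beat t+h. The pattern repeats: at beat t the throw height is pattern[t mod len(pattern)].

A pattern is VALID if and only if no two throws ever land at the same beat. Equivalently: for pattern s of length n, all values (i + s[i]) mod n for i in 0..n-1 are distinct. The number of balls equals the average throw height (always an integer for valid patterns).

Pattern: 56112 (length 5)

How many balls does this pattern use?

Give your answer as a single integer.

Pattern = [5, 6, 1, 1, 2], length n = 5
  position 0: throw height = 5, running sum = 5
  position 1: throw height = 6, running sum = 11
  position 2: throw height = 1, running sum = 12
  position 3: throw height = 1, running sum = 13
  position 4: throw height = 2, running sum = 15
Total sum = 15; balls = sum / n = 15 / 5 = 3

Answer: 3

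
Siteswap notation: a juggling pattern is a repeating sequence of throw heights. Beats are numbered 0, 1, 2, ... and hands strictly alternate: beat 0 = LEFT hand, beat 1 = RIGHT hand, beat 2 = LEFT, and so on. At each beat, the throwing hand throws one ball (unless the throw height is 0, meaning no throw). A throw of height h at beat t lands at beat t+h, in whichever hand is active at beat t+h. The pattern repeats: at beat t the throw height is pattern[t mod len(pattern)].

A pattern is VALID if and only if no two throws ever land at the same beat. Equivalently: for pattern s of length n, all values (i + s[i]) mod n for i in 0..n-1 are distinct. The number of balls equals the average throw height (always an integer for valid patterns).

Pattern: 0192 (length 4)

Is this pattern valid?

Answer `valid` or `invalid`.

Answer: valid

Derivation:
i=0: (i + s[i]) mod n = (0 + 0) mod 4 = 0
i=1: (i + s[i]) mod n = (1 + 1) mod 4 = 2
i=2: (i + s[i]) mod n = (2 + 9) mod 4 = 3
i=3: (i + s[i]) mod n = (3 + 2) mod 4 = 1
Residues: [0, 2, 3, 1], distinct: True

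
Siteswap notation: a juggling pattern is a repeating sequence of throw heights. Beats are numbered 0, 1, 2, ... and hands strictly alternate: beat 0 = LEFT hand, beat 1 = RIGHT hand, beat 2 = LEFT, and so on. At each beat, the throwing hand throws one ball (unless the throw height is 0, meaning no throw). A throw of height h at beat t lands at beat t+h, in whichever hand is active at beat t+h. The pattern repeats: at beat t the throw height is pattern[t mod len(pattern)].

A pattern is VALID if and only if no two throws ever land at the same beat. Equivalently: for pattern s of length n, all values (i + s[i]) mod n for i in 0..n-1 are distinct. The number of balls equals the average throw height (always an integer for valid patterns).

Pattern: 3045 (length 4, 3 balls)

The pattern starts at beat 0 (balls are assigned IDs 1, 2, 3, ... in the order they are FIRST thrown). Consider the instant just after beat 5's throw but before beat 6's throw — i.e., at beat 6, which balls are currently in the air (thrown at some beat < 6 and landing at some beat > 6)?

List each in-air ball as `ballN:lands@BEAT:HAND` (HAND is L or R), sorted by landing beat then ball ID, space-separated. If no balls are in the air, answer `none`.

Answer: ball3:lands@7:R ball1:lands@8:L

Derivation:
Beat 0 (L): throw ball1 h=3 -> lands@3:R; in-air after throw: [b1@3:R]
Beat 2 (L): throw ball2 h=4 -> lands@6:L; in-air after throw: [b1@3:R b2@6:L]
Beat 3 (R): throw ball1 h=5 -> lands@8:L; in-air after throw: [b2@6:L b1@8:L]
Beat 4 (L): throw ball3 h=3 -> lands@7:R; in-air after throw: [b2@6:L b3@7:R b1@8:L]
Beat 6 (L): throw ball2 h=4 -> lands@10:L; in-air after throw: [b3@7:R b1@8:L b2@10:L]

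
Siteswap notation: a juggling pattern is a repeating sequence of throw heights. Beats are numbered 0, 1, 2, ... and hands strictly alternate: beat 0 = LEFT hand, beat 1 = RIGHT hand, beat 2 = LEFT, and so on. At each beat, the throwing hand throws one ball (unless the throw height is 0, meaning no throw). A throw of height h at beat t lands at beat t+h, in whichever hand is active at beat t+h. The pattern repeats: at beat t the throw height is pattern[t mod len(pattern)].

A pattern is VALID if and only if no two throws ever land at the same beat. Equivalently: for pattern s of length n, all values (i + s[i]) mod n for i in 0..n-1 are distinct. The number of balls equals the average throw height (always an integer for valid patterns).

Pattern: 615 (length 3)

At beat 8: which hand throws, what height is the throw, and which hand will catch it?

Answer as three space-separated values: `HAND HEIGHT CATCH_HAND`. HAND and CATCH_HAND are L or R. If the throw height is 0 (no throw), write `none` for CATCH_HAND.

Beat 8: 8 mod 2 = 0, so hand = L
Throw height = pattern[8 mod 3] = pattern[2] = 5
Lands at beat 8+5=13, 13 mod 2 = 1, so catch hand = R

Answer: L 5 R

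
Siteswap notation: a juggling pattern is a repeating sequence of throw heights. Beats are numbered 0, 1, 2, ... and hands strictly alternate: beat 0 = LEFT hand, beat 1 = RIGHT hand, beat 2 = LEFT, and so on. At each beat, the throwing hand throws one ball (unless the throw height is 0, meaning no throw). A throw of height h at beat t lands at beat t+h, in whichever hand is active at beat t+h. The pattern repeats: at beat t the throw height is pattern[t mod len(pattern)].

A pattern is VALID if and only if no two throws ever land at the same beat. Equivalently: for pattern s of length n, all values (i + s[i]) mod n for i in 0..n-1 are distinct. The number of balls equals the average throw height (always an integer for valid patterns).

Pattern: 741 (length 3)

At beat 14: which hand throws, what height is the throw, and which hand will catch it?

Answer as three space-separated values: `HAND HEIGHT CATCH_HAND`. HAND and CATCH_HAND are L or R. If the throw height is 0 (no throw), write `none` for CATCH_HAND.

Answer: L 1 R

Derivation:
Beat 14: 14 mod 2 = 0, so hand = L
Throw height = pattern[14 mod 3] = pattern[2] = 1
Lands at beat 14+1=15, 15 mod 2 = 1, so catch hand = R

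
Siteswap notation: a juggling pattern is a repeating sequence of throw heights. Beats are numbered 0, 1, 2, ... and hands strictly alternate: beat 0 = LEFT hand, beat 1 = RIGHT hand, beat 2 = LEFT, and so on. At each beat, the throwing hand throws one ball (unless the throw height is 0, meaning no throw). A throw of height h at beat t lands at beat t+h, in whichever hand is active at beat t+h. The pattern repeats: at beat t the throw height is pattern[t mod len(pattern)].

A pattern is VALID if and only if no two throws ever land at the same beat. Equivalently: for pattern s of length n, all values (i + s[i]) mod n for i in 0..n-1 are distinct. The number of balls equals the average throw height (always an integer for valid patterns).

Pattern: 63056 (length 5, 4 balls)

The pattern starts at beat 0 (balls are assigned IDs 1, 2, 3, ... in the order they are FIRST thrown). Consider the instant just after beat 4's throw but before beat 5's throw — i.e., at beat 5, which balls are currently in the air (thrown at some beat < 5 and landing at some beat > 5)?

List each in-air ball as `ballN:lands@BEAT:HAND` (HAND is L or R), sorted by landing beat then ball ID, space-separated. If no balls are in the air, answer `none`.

Answer: ball1:lands@6:L ball3:lands@8:L ball2:lands@10:L

Derivation:
Beat 0 (L): throw ball1 h=6 -> lands@6:L; in-air after throw: [b1@6:L]
Beat 1 (R): throw ball2 h=3 -> lands@4:L; in-air after throw: [b2@4:L b1@6:L]
Beat 3 (R): throw ball3 h=5 -> lands@8:L; in-air after throw: [b2@4:L b1@6:L b3@8:L]
Beat 4 (L): throw ball2 h=6 -> lands@10:L; in-air after throw: [b1@6:L b3@8:L b2@10:L]
Beat 5 (R): throw ball4 h=6 -> lands@11:R; in-air after throw: [b1@6:L b3@8:L b2@10:L b4@11:R]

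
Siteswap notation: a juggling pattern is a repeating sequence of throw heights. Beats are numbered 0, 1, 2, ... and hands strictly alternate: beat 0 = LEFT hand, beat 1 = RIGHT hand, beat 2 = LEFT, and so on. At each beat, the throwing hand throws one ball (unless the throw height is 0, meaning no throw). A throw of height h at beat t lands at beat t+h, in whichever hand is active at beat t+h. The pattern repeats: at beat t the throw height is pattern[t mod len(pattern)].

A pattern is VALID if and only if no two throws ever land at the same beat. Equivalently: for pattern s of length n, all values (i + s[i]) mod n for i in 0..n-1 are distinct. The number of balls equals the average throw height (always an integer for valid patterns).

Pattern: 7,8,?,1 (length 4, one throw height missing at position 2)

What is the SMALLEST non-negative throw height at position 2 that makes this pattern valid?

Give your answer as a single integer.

i=0: (0 + 7) mod 4 = 3
i=1: (1 + 8) mod 4 = 1
i=2: s[i]=? (unknown)
i=3: (3 + 1) mod 4 = 0
Known residues: [0, 1, 3]; need a permutation of 0..3, so missing residue r = 2
Need (2 + s) mod 4 = 2; smallest s = (2 - 2) mod 4 = 0

Answer: 0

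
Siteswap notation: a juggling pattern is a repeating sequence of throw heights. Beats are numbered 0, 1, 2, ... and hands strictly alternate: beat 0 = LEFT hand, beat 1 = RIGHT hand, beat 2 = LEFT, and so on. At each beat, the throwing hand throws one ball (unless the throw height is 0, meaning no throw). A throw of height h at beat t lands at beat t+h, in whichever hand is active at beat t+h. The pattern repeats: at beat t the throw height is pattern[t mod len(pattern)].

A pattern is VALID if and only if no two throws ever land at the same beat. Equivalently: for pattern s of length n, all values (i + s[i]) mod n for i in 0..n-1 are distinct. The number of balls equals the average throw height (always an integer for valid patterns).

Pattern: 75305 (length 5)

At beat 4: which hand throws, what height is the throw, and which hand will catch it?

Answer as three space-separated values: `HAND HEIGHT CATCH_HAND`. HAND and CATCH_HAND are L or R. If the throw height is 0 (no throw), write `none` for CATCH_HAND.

Beat 4: 4 mod 2 = 0, so hand = L
Throw height = pattern[4 mod 5] = pattern[4] = 5
Lands at beat 4+5=9, 9 mod 2 = 1, so catch hand = R

Answer: L 5 R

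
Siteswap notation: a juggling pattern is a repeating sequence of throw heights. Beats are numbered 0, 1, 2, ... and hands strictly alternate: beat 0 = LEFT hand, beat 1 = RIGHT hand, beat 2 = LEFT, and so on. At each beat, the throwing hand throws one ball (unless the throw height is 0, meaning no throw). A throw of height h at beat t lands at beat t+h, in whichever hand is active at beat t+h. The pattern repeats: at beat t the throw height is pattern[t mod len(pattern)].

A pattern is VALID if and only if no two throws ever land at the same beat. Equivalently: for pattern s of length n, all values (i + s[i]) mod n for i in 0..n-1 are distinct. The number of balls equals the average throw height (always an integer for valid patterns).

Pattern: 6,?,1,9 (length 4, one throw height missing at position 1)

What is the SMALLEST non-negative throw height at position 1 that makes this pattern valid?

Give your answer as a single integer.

Answer: 0

Derivation:
i=0: (0 + 6) mod 4 = 2
i=1: s[i]=? (unknown)
i=2: (2 + 1) mod 4 = 3
i=3: (3 + 9) mod 4 = 0
Known residues: [0, 2, 3]; need a permutation of 0..3, so missing residue r = 1
Need (1 + s) mod 4 = 1; smallest s = (1 - 1) mod 4 = 0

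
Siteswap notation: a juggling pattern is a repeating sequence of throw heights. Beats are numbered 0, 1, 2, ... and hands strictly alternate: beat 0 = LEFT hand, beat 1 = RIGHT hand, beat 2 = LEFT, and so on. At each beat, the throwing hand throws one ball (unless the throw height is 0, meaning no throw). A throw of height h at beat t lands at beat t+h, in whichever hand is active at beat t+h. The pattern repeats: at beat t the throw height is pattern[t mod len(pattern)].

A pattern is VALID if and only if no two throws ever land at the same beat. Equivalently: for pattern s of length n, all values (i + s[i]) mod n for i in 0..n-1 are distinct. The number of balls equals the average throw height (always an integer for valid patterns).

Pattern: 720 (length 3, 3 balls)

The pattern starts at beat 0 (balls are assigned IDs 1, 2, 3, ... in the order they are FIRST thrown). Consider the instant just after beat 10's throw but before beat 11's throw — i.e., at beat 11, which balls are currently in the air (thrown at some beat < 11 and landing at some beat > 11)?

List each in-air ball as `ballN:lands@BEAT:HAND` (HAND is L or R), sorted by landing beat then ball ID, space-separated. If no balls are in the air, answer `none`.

Beat 0 (L): throw ball1 h=7 -> lands@7:R; in-air after throw: [b1@7:R]
Beat 1 (R): throw ball2 h=2 -> lands@3:R; in-air after throw: [b2@3:R b1@7:R]
Beat 3 (R): throw ball2 h=7 -> lands@10:L; in-air after throw: [b1@7:R b2@10:L]
Beat 4 (L): throw ball3 h=2 -> lands@6:L; in-air after throw: [b3@6:L b1@7:R b2@10:L]
Beat 6 (L): throw ball3 h=7 -> lands@13:R; in-air after throw: [b1@7:R b2@10:L b3@13:R]
Beat 7 (R): throw ball1 h=2 -> lands@9:R; in-air after throw: [b1@9:R b2@10:L b3@13:R]
Beat 9 (R): throw ball1 h=7 -> lands@16:L; in-air after throw: [b2@10:L b3@13:R b1@16:L]
Beat 10 (L): throw ball2 h=2 -> lands@12:L; in-air after throw: [b2@12:L b3@13:R b1@16:L]

Answer: ball2:lands@12:L ball3:lands@13:R ball1:lands@16:L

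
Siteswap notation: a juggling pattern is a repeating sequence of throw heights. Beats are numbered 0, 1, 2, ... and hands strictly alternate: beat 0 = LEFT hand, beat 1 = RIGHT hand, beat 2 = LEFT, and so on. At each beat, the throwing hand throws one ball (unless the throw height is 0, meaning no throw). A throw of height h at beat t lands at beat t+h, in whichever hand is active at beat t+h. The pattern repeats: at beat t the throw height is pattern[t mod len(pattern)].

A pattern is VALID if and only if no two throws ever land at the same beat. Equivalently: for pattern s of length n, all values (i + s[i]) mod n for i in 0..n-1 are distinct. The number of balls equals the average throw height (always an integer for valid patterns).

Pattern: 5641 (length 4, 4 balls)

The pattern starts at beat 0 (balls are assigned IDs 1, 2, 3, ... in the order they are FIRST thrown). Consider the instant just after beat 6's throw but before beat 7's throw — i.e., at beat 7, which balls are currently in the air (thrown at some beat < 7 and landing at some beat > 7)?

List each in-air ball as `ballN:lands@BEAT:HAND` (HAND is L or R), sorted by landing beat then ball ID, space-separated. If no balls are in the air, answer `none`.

Answer: ball4:lands@9:R ball3:lands@10:L ball1:lands@11:R

Derivation:
Beat 0 (L): throw ball1 h=5 -> lands@5:R; in-air after throw: [b1@5:R]
Beat 1 (R): throw ball2 h=6 -> lands@7:R; in-air after throw: [b1@5:R b2@7:R]
Beat 2 (L): throw ball3 h=4 -> lands@6:L; in-air after throw: [b1@5:R b3@6:L b2@7:R]
Beat 3 (R): throw ball4 h=1 -> lands@4:L; in-air after throw: [b4@4:L b1@5:R b3@6:L b2@7:R]
Beat 4 (L): throw ball4 h=5 -> lands@9:R; in-air after throw: [b1@5:R b3@6:L b2@7:R b4@9:R]
Beat 5 (R): throw ball1 h=6 -> lands@11:R; in-air after throw: [b3@6:L b2@7:R b4@9:R b1@11:R]
Beat 6 (L): throw ball3 h=4 -> lands@10:L; in-air after throw: [b2@7:R b4@9:R b3@10:L b1@11:R]
Beat 7 (R): throw ball2 h=1 -> lands@8:L; in-air after throw: [b2@8:L b4@9:R b3@10:L b1@11:R]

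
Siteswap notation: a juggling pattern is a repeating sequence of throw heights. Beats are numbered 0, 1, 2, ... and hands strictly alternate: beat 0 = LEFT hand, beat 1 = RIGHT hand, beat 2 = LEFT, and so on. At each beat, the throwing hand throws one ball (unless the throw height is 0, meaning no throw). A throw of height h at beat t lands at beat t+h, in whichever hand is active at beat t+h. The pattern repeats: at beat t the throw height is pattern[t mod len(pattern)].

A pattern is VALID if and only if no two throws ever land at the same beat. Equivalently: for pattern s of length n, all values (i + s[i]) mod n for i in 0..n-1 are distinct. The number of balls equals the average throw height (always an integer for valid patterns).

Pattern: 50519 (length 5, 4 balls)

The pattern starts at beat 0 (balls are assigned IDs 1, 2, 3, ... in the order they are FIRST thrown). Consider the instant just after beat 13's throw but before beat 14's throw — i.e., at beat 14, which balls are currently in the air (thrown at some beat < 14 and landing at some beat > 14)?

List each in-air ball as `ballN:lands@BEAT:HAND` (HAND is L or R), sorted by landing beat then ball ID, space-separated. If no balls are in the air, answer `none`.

Answer: ball1:lands@15:R ball2:lands@17:R ball4:lands@18:L

Derivation:
Beat 0 (L): throw ball1 h=5 -> lands@5:R; in-air after throw: [b1@5:R]
Beat 2 (L): throw ball2 h=5 -> lands@7:R; in-air after throw: [b1@5:R b2@7:R]
Beat 3 (R): throw ball3 h=1 -> lands@4:L; in-air after throw: [b3@4:L b1@5:R b2@7:R]
Beat 4 (L): throw ball3 h=9 -> lands@13:R; in-air after throw: [b1@5:R b2@7:R b3@13:R]
Beat 5 (R): throw ball1 h=5 -> lands@10:L; in-air after throw: [b2@7:R b1@10:L b3@13:R]
Beat 7 (R): throw ball2 h=5 -> lands@12:L; in-air after throw: [b1@10:L b2@12:L b3@13:R]
Beat 8 (L): throw ball4 h=1 -> lands@9:R; in-air after throw: [b4@9:R b1@10:L b2@12:L b3@13:R]
Beat 9 (R): throw ball4 h=9 -> lands@18:L; in-air after throw: [b1@10:L b2@12:L b3@13:R b4@18:L]
Beat 10 (L): throw ball1 h=5 -> lands@15:R; in-air after throw: [b2@12:L b3@13:R b1@15:R b4@18:L]
Beat 12 (L): throw ball2 h=5 -> lands@17:R; in-air after throw: [b3@13:R b1@15:R b2@17:R b4@18:L]
Beat 13 (R): throw ball3 h=1 -> lands@14:L; in-air after throw: [b3@14:L b1@15:R b2@17:R b4@18:L]
Beat 14 (L): throw ball3 h=9 -> lands@23:R; in-air after throw: [b1@15:R b2@17:R b4@18:L b3@23:R]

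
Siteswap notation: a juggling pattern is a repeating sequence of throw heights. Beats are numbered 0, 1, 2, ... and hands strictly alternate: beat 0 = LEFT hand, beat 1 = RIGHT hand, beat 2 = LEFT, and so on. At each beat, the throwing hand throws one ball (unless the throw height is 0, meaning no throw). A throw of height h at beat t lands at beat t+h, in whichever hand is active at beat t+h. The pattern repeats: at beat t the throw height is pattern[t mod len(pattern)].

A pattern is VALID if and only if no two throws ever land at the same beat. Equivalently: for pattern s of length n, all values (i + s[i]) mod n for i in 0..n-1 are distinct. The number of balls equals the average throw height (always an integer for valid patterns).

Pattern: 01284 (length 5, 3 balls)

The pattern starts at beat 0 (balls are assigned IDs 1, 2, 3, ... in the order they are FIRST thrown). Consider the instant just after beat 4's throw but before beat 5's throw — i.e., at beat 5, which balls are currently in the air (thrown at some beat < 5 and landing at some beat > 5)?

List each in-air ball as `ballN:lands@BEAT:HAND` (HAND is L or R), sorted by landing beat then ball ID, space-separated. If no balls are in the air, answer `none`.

Answer: ball1:lands@8:L ball2:lands@11:R

Derivation:
Beat 1 (R): throw ball1 h=1 -> lands@2:L; in-air after throw: [b1@2:L]
Beat 2 (L): throw ball1 h=2 -> lands@4:L; in-air after throw: [b1@4:L]
Beat 3 (R): throw ball2 h=8 -> lands@11:R; in-air after throw: [b1@4:L b2@11:R]
Beat 4 (L): throw ball1 h=4 -> lands@8:L; in-air after throw: [b1@8:L b2@11:R]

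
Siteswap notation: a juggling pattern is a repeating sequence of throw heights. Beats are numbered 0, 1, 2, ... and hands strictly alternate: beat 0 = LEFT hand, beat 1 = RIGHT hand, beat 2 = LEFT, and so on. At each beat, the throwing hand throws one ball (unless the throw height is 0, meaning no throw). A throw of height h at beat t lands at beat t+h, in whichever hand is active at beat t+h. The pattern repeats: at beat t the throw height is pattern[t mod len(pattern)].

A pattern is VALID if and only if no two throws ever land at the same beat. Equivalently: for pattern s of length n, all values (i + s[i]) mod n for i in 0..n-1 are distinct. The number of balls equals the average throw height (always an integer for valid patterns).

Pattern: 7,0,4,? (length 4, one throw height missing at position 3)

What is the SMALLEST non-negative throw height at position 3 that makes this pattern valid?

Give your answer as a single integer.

i=0: (0 + 7) mod 4 = 3
i=1: (1 + 0) mod 4 = 1
i=2: (2 + 4) mod 4 = 2
i=3: s[i]=? (unknown)
Known residues: [1, 2, 3]; need a permutation of 0..3, so missing residue r = 0
Need (3 + s) mod 4 = 0; smallest s = (0 - 3) mod 4 = 1

Answer: 1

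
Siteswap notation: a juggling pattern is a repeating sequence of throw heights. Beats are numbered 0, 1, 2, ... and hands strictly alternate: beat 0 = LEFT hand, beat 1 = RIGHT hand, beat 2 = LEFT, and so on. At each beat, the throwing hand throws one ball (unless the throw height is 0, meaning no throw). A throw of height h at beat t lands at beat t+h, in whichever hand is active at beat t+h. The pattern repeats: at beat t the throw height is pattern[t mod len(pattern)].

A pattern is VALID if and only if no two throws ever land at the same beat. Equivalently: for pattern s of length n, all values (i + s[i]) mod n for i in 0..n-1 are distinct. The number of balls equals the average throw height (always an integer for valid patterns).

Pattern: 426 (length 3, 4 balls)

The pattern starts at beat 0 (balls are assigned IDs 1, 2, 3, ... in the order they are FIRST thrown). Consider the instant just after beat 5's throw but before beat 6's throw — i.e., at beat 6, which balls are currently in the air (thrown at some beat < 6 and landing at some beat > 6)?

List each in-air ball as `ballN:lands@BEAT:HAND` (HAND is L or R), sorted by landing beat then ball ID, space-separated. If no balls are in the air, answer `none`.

Beat 0 (L): throw ball1 h=4 -> lands@4:L; in-air after throw: [b1@4:L]
Beat 1 (R): throw ball2 h=2 -> lands@3:R; in-air after throw: [b2@3:R b1@4:L]
Beat 2 (L): throw ball3 h=6 -> lands@8:L; in-air after throw: [b2@3:R b1@4:L b3@8:L]
Beat 3 (R): throw ball2 h=4 -> lands@7:R; in-air after throw: [b1@4:L b2@7:R b3@8:L]
Beat 4 (L): throw ball1 h=2 -> lands@6:L; in-air after throw: [b1@6:L b2@7:R b3@8:L]
Beat 5 (R): throw ball4 h=6 -> lands@11:R; in-air after throw: [b1@6:L b2@7:R b3@8:L b4@11:R]
Beat 6 (L): throw ball1 h=4 -> lands@10:L; in-air after throw: [b2@7:R b3@8:L b1@10:L b4@11:R]

Answer: ball2:lands@7:R ball3:lands@8:L ball4:lands@11:R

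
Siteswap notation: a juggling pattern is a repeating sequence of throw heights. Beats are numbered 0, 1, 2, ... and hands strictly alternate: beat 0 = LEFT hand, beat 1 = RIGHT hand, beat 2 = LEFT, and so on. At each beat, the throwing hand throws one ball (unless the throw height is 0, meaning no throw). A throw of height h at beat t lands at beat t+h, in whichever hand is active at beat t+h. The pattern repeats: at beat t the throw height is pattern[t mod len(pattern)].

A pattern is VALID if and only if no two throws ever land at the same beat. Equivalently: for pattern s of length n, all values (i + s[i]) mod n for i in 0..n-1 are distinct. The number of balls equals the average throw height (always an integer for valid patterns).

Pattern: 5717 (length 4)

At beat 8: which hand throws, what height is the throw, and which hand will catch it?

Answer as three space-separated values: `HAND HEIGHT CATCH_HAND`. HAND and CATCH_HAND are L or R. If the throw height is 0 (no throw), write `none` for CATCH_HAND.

Answer: L 5 R

Derivation:
Beat 8: 8 mod 2 = 0, so hand = L
Throw height = pattern[8 mod 4] = pattern[0] = 5
Lands at beat 8+5=13, 13 mod 2 = 1, so catch hand = R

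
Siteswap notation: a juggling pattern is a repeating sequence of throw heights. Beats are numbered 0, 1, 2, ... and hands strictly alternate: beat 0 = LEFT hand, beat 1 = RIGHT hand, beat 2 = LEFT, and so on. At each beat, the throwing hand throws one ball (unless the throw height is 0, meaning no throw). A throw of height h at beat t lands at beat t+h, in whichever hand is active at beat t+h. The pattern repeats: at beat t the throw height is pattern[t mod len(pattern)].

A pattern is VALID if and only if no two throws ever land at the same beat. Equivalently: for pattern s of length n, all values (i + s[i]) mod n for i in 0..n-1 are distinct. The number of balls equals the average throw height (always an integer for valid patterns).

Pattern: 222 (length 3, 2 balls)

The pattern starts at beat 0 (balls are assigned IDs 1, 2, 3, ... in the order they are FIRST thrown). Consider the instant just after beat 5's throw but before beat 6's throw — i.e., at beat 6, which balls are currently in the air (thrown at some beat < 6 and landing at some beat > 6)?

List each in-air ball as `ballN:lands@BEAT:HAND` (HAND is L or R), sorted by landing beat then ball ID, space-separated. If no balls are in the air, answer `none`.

Beat 0 (L): throw ball1 h=2 -> lands@2:L; in-air after throw: [b1@2:L]
Beat 1 (R): throw ball2 h=2 -> lands@3:R; in-air after throw: [b1@2:L b2@3:R]
Beat 2 (L): throw ball1 h=2 -> lands@4:L; in-air after throw: [b2@3:R b1@4:L]
Beat 3 (R): throw ball2 h=2 -> lands@5:R; in-air after throw: [b1@4:L b2@5:R]
Beat 4 (L): throw ball1 h=2 -> lands@6:L; in-air after throw: [b2@5:R b1@6:L]
Beat 5 (R): throw ball2 h=2 -> lands@7:R; in-air after throw: [b1@6:L b2@7:R]
Beat 6 (L): throw ball1 h=2 -> lands@8:L; in-air after throw: [b2@7:R b1@8:L]

Answer: ball2:lands@7:R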